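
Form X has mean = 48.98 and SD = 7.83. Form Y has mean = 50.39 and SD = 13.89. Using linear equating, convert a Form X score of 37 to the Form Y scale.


slope = SD_Y / SD_X = 13.89 / 7.83 ~ 1.7739
intercept = mean_Y - slope * mean_X = 50.39 - (13.89 / 7.83) * 48.98 ~ -36.4979
Y = slope * X + intercept. To avoid rounding drift from the rounded slope/intercept, evaluate the equivalent form Y = mean_Y + SD_Y * (X - mean_X) / SD_X at full precision:
Y = 50.39 + 13.89 * (37 - 48.98) / 7.83
Y = 50.39 - 13.89 * 11.98 / 7.83
Y = 50.39 - 166.4022 / 7.83
Y = 50.39 - 21.2519
Y = 29.1381

29.1381


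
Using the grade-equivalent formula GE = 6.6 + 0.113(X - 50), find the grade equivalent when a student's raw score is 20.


raw - median = 20 - 50 = -30
slope * diff = 0.113 * -30 = -3.39
GE = 6.6 + -3.39
GE = 3.21

3.21


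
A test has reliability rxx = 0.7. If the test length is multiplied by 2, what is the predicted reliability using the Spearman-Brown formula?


r_new = (n * rxx) / (1 + (n-1) * rxx)
r_new = (2 * 0.7) / (1 + 1 * 0.7)
r_new = 1.4 / 1.7
r_new = 0.8235

0.8235


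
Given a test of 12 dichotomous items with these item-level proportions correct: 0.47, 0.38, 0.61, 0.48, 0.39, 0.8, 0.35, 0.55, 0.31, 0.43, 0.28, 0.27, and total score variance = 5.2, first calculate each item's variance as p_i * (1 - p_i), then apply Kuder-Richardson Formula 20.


For each item, compute p_i * q_i:
  Item 1: 0.47 * 0.53 = 0.2491
  Item 2: 0.38 * 0.62 = 0.2356
  Item 3: 0.61 * 0.39 = 0.2379
  Item 4: 0.48 * 0.52 = 0.2496
  Item 5: 0.39 * 0.61 = 0.2379
  Item 6: 0.8 * 0.2 = 0.16
  Item 7: 0.35 * 0.65 = 0.2275
  Item 8: 0.55 * 0.45 = 0.2475
  Item 9: 0.31 * 0.69 = 0.2139
  Item 10: 0.43 * 0.57 = 0.2451
  Item 11: 0.28 * 0.72 = 0.2016
  Item 12: 0.27 * 0.73 = 0.1971
Sum(p_i * q_i) = 0.2491 + 0.2356 + 0.2379 + 0.2496 + 0.2379 + 0.16 + 0.2275 + 0.2475 + 0.2139 + 0.2451 + 0.2016 + 0.1971 = 2.7028
KR-20 = (k/(k-1)) * (1 - Sum(p_i*q_i) / Var_total)
= (12/11) * (1 - 2.7028/5.2)
= 1.0909 * 0.4802
KR-20 = 0.5239

0.5239


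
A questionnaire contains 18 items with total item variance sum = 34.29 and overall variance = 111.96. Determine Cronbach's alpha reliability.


alpha = (k/(k-1)) * (1 - sum(si^2)/s_total^2)
= (18/17) * (1 - 34.29/111.96)
alpha = 0.7345

0.7345


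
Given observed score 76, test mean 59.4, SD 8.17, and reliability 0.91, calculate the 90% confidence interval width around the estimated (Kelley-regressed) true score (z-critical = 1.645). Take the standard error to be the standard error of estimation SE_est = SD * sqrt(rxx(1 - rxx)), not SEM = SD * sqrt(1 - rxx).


True score estimate = 0.91*76 + 0.09*59.4 = 74.506
SE_est = SD * sqrt(rxx * (1 - rxx)) = 8.17 * sqrt(0.91 * 0.09) = 8.17 * sqrt(0.0819) = 2.338105
CI = T_est +/- z * SE_est, so width = 2 * z * SE_est = 2 * 1.645 * 2.338105
Width = 7.6924

7.6924


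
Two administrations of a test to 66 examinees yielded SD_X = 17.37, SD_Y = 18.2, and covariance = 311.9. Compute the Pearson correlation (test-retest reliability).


r = cov(X,Y) / (SD_X * SD_Y)
r = 311.9 / (17.37 * 18.2)
r = 311.9 / 316.134
r = 0.9866

0.9866


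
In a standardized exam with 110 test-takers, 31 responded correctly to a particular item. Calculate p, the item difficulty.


Item difficulty p = number correct / total examinees
p = 31 / 110
p = 0.2818

0.2818


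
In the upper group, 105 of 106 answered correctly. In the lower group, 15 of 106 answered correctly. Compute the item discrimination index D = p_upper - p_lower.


p_upper = 105/106 = 0.9906
p_lower = 15/106 = 0.1415
D = 0.9906 - 0.1415 = 0.8491

0.8491


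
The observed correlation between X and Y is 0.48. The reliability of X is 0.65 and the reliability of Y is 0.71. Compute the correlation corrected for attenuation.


r_corrected = rxy / sqrt(rxx * ryy)
= 0.48 / sqrt(0.65 * 0.71)
= 0.48 / sqrt(0.4615)
= 0.48 / 0.679338
r_corrected = 0.7066

0.7066


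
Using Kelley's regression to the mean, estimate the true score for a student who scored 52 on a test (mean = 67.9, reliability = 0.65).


T_est = rxx * X + (1 - rxx) * mean
T_est = 0.65 * 52 + 0.35 * 67.9
T_est = 33.8 + 23.765
T_est = 57.565

57.565


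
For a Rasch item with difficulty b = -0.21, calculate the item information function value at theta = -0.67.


P = 1/(1+exp(-(-0.67--0.21))) = 0.387
I = P*(1-P) = 0.387 * 0.613
I = 0.2372

0.2372


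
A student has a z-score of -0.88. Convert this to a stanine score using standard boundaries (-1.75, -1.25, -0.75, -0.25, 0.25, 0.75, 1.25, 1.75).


Stanine boundaries: [-1.75, -1.25, -0.75, -0.25, 0.25, 0.75, 1.25, 1.75]
z = -0.88
Check each boundary:
  z >= -1.75 -> could be stanine 2
  z >= -1.25 -> could be stanine 3
  z < -0.75
  z < -0.25
  z < 0.25
  z < 0.75
  z < 1.25
  z < 1.75
Highest qualifying boundary gives stanine = 3

3


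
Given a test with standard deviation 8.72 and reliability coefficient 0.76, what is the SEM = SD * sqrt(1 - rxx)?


SEM = SD * sqrt(1 - rxx)
SEM = 8.72 * sqrt(1 - 0.76)
SEM = 8.72 * sqrt(0.24) = 8.72 * 0.489898
SEM = 4.2719

4.2719


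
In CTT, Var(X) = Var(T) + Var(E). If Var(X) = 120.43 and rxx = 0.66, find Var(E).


var_true = rxx * var_obs = 0.66 * 120.43 = 79.4838
var_error = var_obs - var_true
var_error = 120.43 - 79.4838
var_error = 40.9462

40.9462


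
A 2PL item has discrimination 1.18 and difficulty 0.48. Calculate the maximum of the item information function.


For 2PL, max info at theta = b = 0.48
I_max = a^2 / 4 = 1.18^2 / 4
= 1.3924 / 4
I_max = 0.3481

0.3481


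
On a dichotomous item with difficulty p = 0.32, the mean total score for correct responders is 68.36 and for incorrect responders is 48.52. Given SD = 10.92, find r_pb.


q = 1 - p = 0.68
rpb = ((M1 - M0) / SD) * sqrt(p * q)
rpb = ((68.36 - 48.52) / 10.92) * sqrt(0.32 * 0.68)
rpb = 0.8475

0.8475


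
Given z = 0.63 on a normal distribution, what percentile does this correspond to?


CDF(z) = 0.5 * (1 + erf(z/sqrt(2)))
erf(0.4455) = 0.4713
CDF = 0.7357
Percentile rank = 0.7357 * 100 = 73.57

73.57


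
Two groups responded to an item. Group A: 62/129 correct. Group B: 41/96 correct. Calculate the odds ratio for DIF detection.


Odds_A = 62/67 = 0.9254
Odds_B = 41/55 = 0.7455
OR = Odds_A / Odds_B = 0.9254 / 0.7455
Exactly, OR = (62 * 55) / (67 * 41) = 3410 / 2747
OR = 1.2414

1.2414


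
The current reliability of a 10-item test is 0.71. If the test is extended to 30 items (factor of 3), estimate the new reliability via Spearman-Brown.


r_new = (n * rxx) / (1 + (n-1) * rxx)
r_new = (3 * 0.71) / (1 + 2 * 0.71)
r_new = 2.13 / 2.42
r_new = 0.8802

0.8802


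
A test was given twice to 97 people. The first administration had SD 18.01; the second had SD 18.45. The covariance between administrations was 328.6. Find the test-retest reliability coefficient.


r = cov(X,Y) / (SD_X * SD_Y)
r = 328.6 / (18.01 * 18.45)
r = 328.6 / 332.2845
r = 0.9889

0.9889


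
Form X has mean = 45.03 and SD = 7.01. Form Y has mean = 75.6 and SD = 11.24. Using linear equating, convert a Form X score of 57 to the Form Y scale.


slope = SD_Y / SD_X = 11.24 / 7.01 ~ 1.6034
intercept = mean_Y - slope * mean_X = 75.6 - (11.24 / 7.01) * 45.03 ~ 3.3978
Y = slope * X + intercept. To avoid rounding drift from the rounded slope/intercept, evaluate the equivalent form Y = mean_Y + SD_Y * (X - mean_X) / SD_X at full precision:
Y = 75.6 + 11.24 * (57 - 45.03) / 7.01
Y = 75.6 + 11.24 * 11.97 / 7.01
Y = 75.6 + 134.5428 / 7.01
Y = 75.6 + 19.193
Y = 94.793

94.793


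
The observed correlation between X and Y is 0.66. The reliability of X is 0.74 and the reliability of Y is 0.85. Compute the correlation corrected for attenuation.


r_corrected = rxy / sqrt(rxx * ryy)
= 0.66 / sqrt(0.74 * 0.85)
= 0.66 / sqrt(0.629)
= 0.66 / 0.793095
r_corrected = 0.8322

0.8322


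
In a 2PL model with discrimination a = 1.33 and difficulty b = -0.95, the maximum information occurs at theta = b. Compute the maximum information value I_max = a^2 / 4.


For 2PL, max info at theta = b = -0.95
I_max = a^2 / 4 = 1.33^2 / 4
= 1.7689 / 4
I_max = 0.4422

0.4422


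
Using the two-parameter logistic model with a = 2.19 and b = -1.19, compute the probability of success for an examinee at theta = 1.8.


a*(theta - b) = 2.19 * (1.8 - -1.19) = 6.5481
exp(-6.5481) = 0.0014
P = 1 / (1 + 0.0014)
P = 0.9986

0.9986


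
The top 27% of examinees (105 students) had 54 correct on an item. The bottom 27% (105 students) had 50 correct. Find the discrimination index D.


p_upper = 54/105 = 0.5143
p_lower = 50/105 = 0.4762
D = 0.5143 - 0.4762 = 0.0381

0.0381


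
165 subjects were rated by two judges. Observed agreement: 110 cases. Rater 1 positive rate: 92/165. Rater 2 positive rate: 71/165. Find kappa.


P_o = 110/165 = 0.666667
P_e = (92*71 + 73*94) / 27225 = 0.491974
kappa = (P_o - P_e) / (1 - P_e)
kappa = (0.666667 - 0.491974) / (1 - 0.491974)
kappa = 0.3439

0.3439


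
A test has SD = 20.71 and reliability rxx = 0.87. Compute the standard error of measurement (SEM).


SEM = SD * sqrt(1 - rxx)
SEM = 20.71 * sqrt(1 - 0.87)
SEM = 20.71 * sqrt(0.13) = 20.71 * 0.360555
SEM = 7.4671

7.4671


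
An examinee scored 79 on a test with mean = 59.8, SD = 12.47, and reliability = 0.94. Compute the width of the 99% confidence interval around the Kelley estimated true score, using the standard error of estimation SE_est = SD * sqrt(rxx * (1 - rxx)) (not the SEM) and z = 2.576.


True score estimate = 0.94*79 + 0.06*59.8 = 77.848
SE_est = SD * sqrt(rxx * (1 - rxx)) = 12.47 * sqrt(0.94 * 0.06) = 12.47 * sqrt(0.0564) = 2.961461
CI = T_est +/- z * SE_est, so width = 2 * z * SE_est = 2 * 2.576 * 2.961461
Width = 15.2574

15.2574


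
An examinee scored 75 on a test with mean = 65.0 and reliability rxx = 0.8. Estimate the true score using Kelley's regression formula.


T_est = rxx * X + (1 - rxx) * mean
T_est = 0.8 * 75 + 0.2 * 65.0
T_est = 60.0 + 13.0
T_est = 73.0

73.0


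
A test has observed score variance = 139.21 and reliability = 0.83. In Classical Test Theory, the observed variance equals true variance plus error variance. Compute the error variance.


var_true = rxx * var_obs = 0.83 * 139.21 = 115.5443
var_error = var_obs - var_true
var_error = 139.21 - 115.5443
var_error = 23.6657

23.6657


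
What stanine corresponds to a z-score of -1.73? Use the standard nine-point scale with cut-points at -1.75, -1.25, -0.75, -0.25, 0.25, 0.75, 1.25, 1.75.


Stanine boundaries: [-1.75, -1.25, -0.75, -0.25, 0.25, 0.75, 1.25, 1.75]
z = -1.73
Check each boundary:
  z >= -1.75 -> could be stanine 2
  z < -1.25
  z < -0.75
  z < -0.25
  z < 0.25
  z < 0.75
  z < 1.25
  z < 1.75
Highest qualifying boundary gives stanine = 2

2


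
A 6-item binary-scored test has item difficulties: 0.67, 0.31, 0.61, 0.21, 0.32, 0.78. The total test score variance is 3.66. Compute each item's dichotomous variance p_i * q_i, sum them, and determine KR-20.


For each item, compute p_i * q_i:
  Item 1: 0.67 * 0.33 = 0.2211
  Item 2: 0.31 * 0.69 = 0.2139
  Item 3: 0.61 * 0.39 = 0.2379
  Item 4: 0.21 * 0.79 = 0.1659
  Item 5: 0.32 * 0.68 = 0.2176
  Item 6: 0.78 * 0.22 = 0.1716
Sum(p_i * q_i) = 0.2211 + 0.2139 + 0.2379 + 0.1659 + 0.2176 + 0.1716 = 1.228
KR-20 = (k/(k-1)) * (1 - Sum(p_i*q_i) / Var_total)
= (6/5) * (1 - 1.228/3.66)
= 1.2 * 0.6645
KR-20 = 0.7974

0.7974


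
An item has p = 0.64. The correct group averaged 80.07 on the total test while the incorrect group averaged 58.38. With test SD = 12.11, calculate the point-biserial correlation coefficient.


q = 1 - p = 0.36
rpb = ((M1 - M0) / SD) * sqrt(p * q)
rpb = ((80.07 - 58.38) / 12.11) * sqrt(0.64 * 0.36)
rpb = 0.8597

0.8597


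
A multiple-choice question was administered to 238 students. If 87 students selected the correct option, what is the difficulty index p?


Item difficulty p = number correct / total examinees
p = 87 / 238
p = 0.3655

0.3655


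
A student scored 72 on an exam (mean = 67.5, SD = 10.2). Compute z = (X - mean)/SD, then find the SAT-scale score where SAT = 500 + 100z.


z = (X - mean) / SD = (72 - 67.5) / 10.2
z = 4.5 / 10.2
z = 0.4412
SAT-scale = SAT = 500 + 100z
Carry z at full precision (z = 4.5 / 10.2) into the conversion:
SAT-scale = 500 + 100 * (4.5 / 10.2) = 500 + 450 / 10.2
SAT-scale = 500 + 44.1176
SAT-scale = 544.1176

544.1176


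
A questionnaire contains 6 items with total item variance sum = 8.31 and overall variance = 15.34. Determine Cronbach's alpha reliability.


alpha = (k/(k-1)) * (1 - sum(si^2)/s_total^2)
= (6/5) * (1 - 8.31/15.34)
alpha = 0.5499

0.5499


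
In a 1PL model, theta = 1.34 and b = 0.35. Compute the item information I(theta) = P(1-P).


P = 1/(1+exp(-(1.34-0.35))) = 0.7291
I = P*(1-P) = 0.7291 * 0.2709
I = 0.1975

0.1975


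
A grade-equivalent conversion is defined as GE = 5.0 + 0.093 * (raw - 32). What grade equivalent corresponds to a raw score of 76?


raw - median = 76 - 32 = 44
slope * diff = 0.093 * 44 = 4.092
GE = 5.0 + 4.092
GE = 9.092

9.092


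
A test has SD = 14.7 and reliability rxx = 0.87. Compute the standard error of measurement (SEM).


SEM = SD * sqrt(1 - rxx)
SEM = 14.7 * sqrt(1 - 0.87)
SEM = 14.7 * sqrt(0.13) = 14.7 * 0.360555
SEM = 5.3002

5.3002


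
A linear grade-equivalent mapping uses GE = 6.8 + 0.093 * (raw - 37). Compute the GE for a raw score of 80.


raw - median = 80 - 37 = 43
slope * diff = 0.093 * 43 = 3.999
GE = 6.8 + 3.999
GE = 10.799

10.799


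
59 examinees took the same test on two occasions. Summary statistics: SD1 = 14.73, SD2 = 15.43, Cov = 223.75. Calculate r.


r = cov(X,Y) / (SD_X * SD_Y)
r = 223.75 / (14.73 * 15.43)
r = 223.75 / 227.2839
r = 0.9845

0.9845


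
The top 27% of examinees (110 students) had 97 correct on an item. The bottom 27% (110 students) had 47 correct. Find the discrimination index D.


p_upper = 97/110 = 0.8818
p_lower = 47/110 = 0.4273
D = 0.8818 - 0.4273 = 0.4545

0.4545


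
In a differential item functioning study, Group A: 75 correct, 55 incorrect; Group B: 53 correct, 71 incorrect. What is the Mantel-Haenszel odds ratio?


Odds_A = 75/55 = 1.3636
Odds_B = 53/71 = 0.7465
OR = Odds_A / Odds_B = 1.3636 / 0.7465
Exactly, OR = (75 * 71) / (55 * 53) = 5325 / 2915
OR = 1.8268

1.8268


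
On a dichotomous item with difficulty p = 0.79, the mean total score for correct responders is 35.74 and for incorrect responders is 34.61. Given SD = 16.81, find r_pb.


q = 1 - p = 0.21
rpb = ((M1 - M0) / SD) * sqrt(p * q)
rpb = ((35.74 - 34.61) / 16.81) * sqrt(0.79 * 0.21)
rpb = 0.0274

0.0274


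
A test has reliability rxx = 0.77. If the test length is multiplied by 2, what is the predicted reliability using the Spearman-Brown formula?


r_new = (n * rxx) / (1 + (n-1) * rxx)
r_new = (2 * 0.77) / (1 + 1 * 0.77)
r_new = 1.54 / 1.77
r_new = 0.8701

0.8701


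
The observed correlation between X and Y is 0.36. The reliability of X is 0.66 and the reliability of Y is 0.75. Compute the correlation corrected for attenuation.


r_corrected = rxy / sqrt(rxx * ryy)
= 0.36 / sqrt(0.66 * 0.75)
= 0.36 / sqrt(0.495)
= 0.36 / 0.703562
r_corrected = 0.5117

0.5117


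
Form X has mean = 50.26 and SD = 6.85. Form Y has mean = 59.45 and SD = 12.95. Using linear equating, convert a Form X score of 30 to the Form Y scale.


slope = SD_Y / SD_X = 12.95 / 6.85 ~ 1.8905
intercept = mean_Y - slope * mean_X = 59.45 - (12.95 / 6.85) * 50.26 ~ -35.5671
Y = slope * X + intercept. To avoid rounding drift from the rounded slope/intercept, evaluate the equivalent form Y = mean_Y + SD_Y * (X - mean_X) / SD_X at full precision:
Y = 59.45 + 12.95 * (30 - 50.26) / 6.85
Y = 59.45 - 12.95 * 20.26 / 6.85
Y = 59.45 - 262.367 / 6.85
Y = 59.45 - 38.3018
Y = 21.1482

21.1482


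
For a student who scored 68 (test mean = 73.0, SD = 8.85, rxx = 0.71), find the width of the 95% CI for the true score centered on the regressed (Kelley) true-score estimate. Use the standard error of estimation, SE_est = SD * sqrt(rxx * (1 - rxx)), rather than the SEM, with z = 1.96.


True score estimate = 0.71*68 + 0.29*73.0 = 69.45
SE_est = SD * sqrt(rxx * (1 - rxx)) = 8.85 * sqrt(0.71 * 0.29) = 8.85 * sqrt(0.2059) = 4.015794
CI = T_est +/- z * SE_est, so width = 2 * z * SE_est = 2 * 1.96 * 4.015794
Width = 15.7419

15.7419


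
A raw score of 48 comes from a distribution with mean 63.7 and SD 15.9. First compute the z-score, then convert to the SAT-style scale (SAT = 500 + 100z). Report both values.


z = (X - mean) / SD = (48 - 63.7) / 15.9
z = -15.7 / 15.9
z = -0.9874
SAT-scale = SAT = 500 + 100z
Carry z at full precision (z = -15.7 / 15.9) into the conversion:
SAT-scale = 500 + 100 * (-15.7 / 15.9) = 500 + -1570 / 15.9
SAT-scale = 500 + -98.7421
SAT-scale = 401.2579

401.2579


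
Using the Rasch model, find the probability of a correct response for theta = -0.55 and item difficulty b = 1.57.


theta - b = -0.55 - 1.57 = -2.12
exp(-(theta - b)) = exp(2.12) = 8.3311
P = 1 / (1 + 8.3311)
P = 0.1072

0.1072


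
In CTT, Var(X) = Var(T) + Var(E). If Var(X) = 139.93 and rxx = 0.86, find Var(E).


var_true = rxx * var_obs = 0.86 * 139.93 = 120.3398
var_error = var_obs - var_true
var_error = 139.93 - 120.3398
var_error = 19.5902

19.5902


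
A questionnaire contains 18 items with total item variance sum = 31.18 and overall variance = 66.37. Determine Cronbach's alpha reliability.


alpha = (k/(k-1)) * (1 - sum(si^2)/s_total^2)
= (18/17) * (1 - 31.18/66.37)
alpha = 0.5614

0.5614


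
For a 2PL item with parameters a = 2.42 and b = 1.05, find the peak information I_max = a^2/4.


For 2PL, max info at theta = b = 1.05
I_max = a^2 / 4 = 2.42^2 / 4
= 5.8564 / 4
I_max = 1.4641

1.4641


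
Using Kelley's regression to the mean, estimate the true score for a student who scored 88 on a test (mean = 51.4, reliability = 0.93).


T_est = rxx * X + (1 - rxx) * mean
T_est = 0.93 * 88 + 0.07 * 51.4
T_est = 81.84 + 3.598
T_est = 85.438

85.438


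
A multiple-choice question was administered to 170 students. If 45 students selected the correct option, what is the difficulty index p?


Item difficulty p = number correct / total examinees
p = 45 / 170
p = 0.2647

0.2647


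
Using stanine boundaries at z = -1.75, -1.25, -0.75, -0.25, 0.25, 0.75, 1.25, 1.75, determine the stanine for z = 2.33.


Stanine boundaries: [-1.75, -1.25, -0.75, -0.25, 0.25, 0.75, 1.25, 1.75]
z = 2.33
Check each boundary:
  z >= -1.75 -> could be stanine 2
  z >= -1.25 -> could be stanine 3
  z >= -0.75 -> could be stanine 4
  z >= -0.25 -> could be stanine 5
  z >= 0.25 -> could be stanine 6
  z >= 0.75 -> could be stanine 7
  z >= 1.25 -> could be stanine 8
  z >= 1.75 -> could be stanine 9
Highest qualifying boundary gives stanine = 9

9


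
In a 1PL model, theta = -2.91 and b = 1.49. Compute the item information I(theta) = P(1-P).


P = 1/(1+exp(-(-2.91-1.49))) = 0.0121
I = P*(1-P) = 0.0121 * 0.9879
I = 0.012

0.012


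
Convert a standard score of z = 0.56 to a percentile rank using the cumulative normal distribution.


CDF(z) = 0.5 * (1 + erf(z/sqrt(2)))
erf(0.396) = 0.4245
CDF = 0.7123
Percentile rank = 0.7123 * 100 = 71.23

71.23


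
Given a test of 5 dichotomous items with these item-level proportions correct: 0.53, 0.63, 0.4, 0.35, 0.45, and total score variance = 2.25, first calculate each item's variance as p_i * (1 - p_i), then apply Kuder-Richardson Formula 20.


For each item, compute p_i * q_i:
  Item 1: 0.53 * 0.47 = 0.2491
  Item 2: 0.63 * 0.37 = 0.2331
  Item 3: 0.4 * 0.6 = 0.24
  Item 4: 0.35 * 0.65 = 0.2275
  Item 5: 0.45 * 0.55 = 0.2475
Sum(p_i * q_i) = 0.2491 + 0.2331 + 0.24 + 0.2275 + 0.2475 = 1.1972
KR-20 = (k/(k-1)) * (1 - Sum(p_i*q_i) / Var_total)
= (5/4) * (1 - 1.1972/2.25)
= 1.25 * 0.4679
KR-20 = 0.5849

0.5849


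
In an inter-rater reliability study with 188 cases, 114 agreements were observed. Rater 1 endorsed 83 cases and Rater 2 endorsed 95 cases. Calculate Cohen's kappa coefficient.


P_o = 114/188 = 0.606383
P_e = (83*95 + 105*93) / 35344 = 0.499378
kappa = (P_o - P_e) / (1 - P_e)
kappa = (0.606383 - 0.499378) / (1 - 0.499378)
kappa = 0.2137

0.2137


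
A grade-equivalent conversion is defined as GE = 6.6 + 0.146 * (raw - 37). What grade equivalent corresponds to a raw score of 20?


raw - median = 20 - 37 = -17
slope * diff = 0.146 * -17 = -2.482
GE = 6.6 + -2.482
GE = 4.118

4.118


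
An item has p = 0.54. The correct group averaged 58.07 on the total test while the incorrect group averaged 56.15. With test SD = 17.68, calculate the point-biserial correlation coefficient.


q = 1 - p = 0.46
rpb = ((M1 - M0) / SD) * sqrt(p * q)
rpb = ((58.07 - 56.15) / 17.68) * sqrt(0.54 * 0.46)
rpb = 0.0541

0.0541


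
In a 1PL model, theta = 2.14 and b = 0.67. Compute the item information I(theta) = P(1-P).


P = 1/(1+exp(-(2.14-0.67))) = 0.8131
I = P*(1-P) = 0.8131 * 0.1869
I = 0.152

0.152


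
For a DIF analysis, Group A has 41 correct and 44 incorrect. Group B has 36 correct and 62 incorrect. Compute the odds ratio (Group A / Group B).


Odds_A = 41/44 = 0.9318
Odds_B = 36/62 = 0.5806
OR = Odds_A / Odds_B = 0.9318 / 0.5806
Exactly, OR = (41 * 62) / (44 * 36) = 2542 / 1584
OR = 1.6048

1.6048


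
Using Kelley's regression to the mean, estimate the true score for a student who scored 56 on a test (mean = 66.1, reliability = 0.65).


T_est = rxx * X + (1 - rxx) * mean
T_est = 0.65 * 56 + 0.35 * 66.1
T_est = 36.4 + 23.135
T_est = 59.535

59.535


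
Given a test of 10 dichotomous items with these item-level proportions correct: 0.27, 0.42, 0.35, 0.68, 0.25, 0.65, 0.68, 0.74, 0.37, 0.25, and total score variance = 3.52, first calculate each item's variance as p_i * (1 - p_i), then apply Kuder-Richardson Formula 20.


For each item, compute p_i * q_i:
  Item 1: 0.27 * 0.73 = 0.1971
  Item 2: 0.42 * 0.58 = 0.2436
  Item 3: 0.35 * 0.65 = 0.2275
  Item 4: 0.68 * 0.32 = 0.2176
  Item 5: 0.25 * 0.75 = 0.1875
  Item 6: 0.65 * 0.35 = 0.2275
  Item 7: 0.68 * 0.32 = 0.2176
  Item 8: 0.74 * 0.26 = 0.1924
  Item 9: 0.37 * 0.63 = 0.2331
  Item 10: 0.25 * 0.75 = 0.1875
Sum(p_i * q_i) = 0.1971 + 0.2436 + 0.2275 + 0.2176 + 0.1875 + 0.2275 + 0.2176 + 0.1924 + 0.2331 + 0.1875 = 2.1314
KR-20 = (k/(k-1)) * (1 - Sum(p_i*q_i) / Var_total)
= (10/9) * (1 - 2.1314/3.52)
= 1.1111 * 0.3945
KR-20 = 0.4383

0.4383


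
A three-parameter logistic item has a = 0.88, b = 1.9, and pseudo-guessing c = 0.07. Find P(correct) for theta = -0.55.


logit = 0.88*(-0.55 - 1.9) = -2.156
P* = 1/(1 + exp(--2.156)) = 0.1038
P = 0.07 + (1 - 0.07) * 0.1038
P = 0.1665

0.1665


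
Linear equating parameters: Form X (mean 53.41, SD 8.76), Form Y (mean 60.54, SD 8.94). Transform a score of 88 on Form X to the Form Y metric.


slope = SD_Y / SD_X = 8.94 / 8.76 ~ 1.0205
intercept = mean_Y - slope * mean_X = 60.54 - (8.94 / 8.76) * 53.41 ~ 6.0325
Y = slope * X + intercept. To avoid rounding drift from the rounded slope/intercept, evaluate the equivalent form Y = mean_Y + SD_Y * (X - mean_X) / SD_X at full precision:
Y = 60.54 + 8.94 * (88 - 53.41) / 8.76
Y = 60.54 + 8.94 * 34.59 / 8.76
Y = 60.54 + 309.2346 / 8.76
Y = 60.54 + 35.3008
Y = 95.8408

95.8408


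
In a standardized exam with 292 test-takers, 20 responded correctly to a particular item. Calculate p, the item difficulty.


Item difficulty p = number correct / total examinees
p = 20 / 292
p = 0.0685

0.0685


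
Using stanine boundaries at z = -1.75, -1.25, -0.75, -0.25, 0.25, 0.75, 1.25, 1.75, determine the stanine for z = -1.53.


Stanine boundaries: [-1.75, -1.25, -0.75, -0.25, 0.25, 0.75, 1.25, 1.75]
z = -1.53
Check each boundary:
  z >= -1.75 -> could be stanine 2
  z < -1.25
  z < -0.75
  z < -0.25
  z < 0.25
  z < 0.75
  z < 1.25
  z < 1.75
Highest qualifying boundary gives stanine = 2

2


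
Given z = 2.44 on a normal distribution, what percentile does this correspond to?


CDF(z) = 0.5 * (1 + erf(z/sqrt(2)))
erf(1.7253) = 0.9853
CDF = 0.9927
Percentile rank = 0.9927 * 100 = 99.27

99.27


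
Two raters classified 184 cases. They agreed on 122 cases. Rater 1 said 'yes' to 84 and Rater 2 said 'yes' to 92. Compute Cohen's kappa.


P_o = 122/184 = 0.663043
P_e = (84*92 + 100*92) / 33856 = 0.5
kappa = (P_o - P_e) / (1 - P_e)
kappa = (0.663043 - 0.5) / (1 - 0.5)
kappa = 0.3261

0.3261


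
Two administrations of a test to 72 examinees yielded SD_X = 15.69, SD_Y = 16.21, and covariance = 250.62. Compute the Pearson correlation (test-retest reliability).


r = cov(X,Y) / (SD_X * SD_Y)
r = 250.62 / (15.69 * 16.21)
r = 250.62 / 254.3349
r = 0.9854

0.9854


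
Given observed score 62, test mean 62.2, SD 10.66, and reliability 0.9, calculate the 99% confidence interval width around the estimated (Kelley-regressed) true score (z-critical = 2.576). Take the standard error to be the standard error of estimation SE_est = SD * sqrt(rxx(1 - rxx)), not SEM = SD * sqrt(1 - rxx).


True score estimate = 0.9*62 + 0.1*62.2 = 62.02
SE_est = SD * sqrt(rxx * (1 - rxx)) = 10.66 * sqrt(0.9 * 0.1) = 10.66 * sqrt(0.09) = 3.198
CI = T_est +/- z * SE_est, so width = 2 * z * SE_est = 2 * 2.576 * 3.198
Width = 16.4761

16.4761


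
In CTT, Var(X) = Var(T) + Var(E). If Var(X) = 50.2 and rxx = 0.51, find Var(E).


var_true = rxx * var_obs = 0.51 * 50.2 = 25.602
var_error = var_obs - var_true
var_error = 50.2 - 25.602
var_error = 24.598

24.598


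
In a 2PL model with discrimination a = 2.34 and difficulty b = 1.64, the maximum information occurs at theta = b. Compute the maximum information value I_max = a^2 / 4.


For 2PL, max info at theta = b = 1.64
I_max = a^2 / 4 = 2.34^2 / 4
= 5.4756 / 4
I_max = 1.3689

1.3689


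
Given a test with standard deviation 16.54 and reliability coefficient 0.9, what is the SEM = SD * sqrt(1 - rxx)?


SEM = SD * sqrt(1 - rxx)
SEM = 16.54 * sqrt(1 - 0.9)
SEM = 16.54 * sqrt(0.1) = 16.54 * 0.316228
SEM = 5.2304

5.2304


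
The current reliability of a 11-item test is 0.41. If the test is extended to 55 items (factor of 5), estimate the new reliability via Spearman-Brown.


r_new = (n * rxx) / (1 + (n-1) * rxx)
r_new = (5 * 0.41) / (1 + 4 * 0.41)
r_new = 2.05 / 2.64
r_new = 0.7765

0.7765


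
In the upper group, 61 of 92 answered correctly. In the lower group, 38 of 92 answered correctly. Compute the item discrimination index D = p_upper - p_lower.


p_upper = 61/92 = 0.663
p_lower = 38/92 = 0.413
D = 0.663 - 0.413 = 0.25

0.25


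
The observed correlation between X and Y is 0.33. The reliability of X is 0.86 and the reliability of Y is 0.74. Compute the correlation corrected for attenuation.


r_corrected = rxy / sqrt(rxx * ryy)
= 0.33 / sqrt(0.86 * 0.74)
= 0.33 / sqrt(0.6364)
= 0.33 / 0.797747
r_corrected = 0.4137

0.4137


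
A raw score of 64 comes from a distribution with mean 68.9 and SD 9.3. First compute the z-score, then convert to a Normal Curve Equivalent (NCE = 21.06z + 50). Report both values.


z = (X - mean) / SD = (64 - 68.9) / 9.3
z = -4.9 / 9.3
z = -0.5269
NCE = NCE = 21.06z + 50
Carry z at full precision (z = -4.9 / 9.3) into the conversion:
NCE = 21.06 * (-4.9 / 9.3) + 50 = -103.194 / 9.3 + 50
NCE = -11.0961 + 50
NCE = 38.9039

38.9039


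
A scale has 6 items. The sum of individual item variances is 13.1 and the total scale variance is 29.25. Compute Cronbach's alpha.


alpha = (k/(k-1)) * (1 - sum(si^2)/s_total^2)
= (6/5) * (1 - 13.1/29.25)
alpha = 0.6626

0.6626


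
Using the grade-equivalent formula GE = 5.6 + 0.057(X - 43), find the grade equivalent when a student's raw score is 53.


raw - median = 53 - 43 = 10
slope * diff = 0.057 * 10 = 0.57
GE = 5.6 + 0.57
GE = 6.17

6.17


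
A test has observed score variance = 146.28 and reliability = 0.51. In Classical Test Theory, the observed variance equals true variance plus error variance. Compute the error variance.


var_true = rxx * var_obs = 0.51 * 146.28 = 74.6028
var_error = var_obs - var_true
var_error = 146.28 - 74.6028
var_error = 71.6772

71.6772


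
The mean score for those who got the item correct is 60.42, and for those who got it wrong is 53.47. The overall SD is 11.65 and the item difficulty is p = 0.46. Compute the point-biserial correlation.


q = 1 - p = 0.54
rpb = ((M1 - M0) / SD) * sqrt(p * q)
rpb = ((60.42 - 53.47) / 11.65) * sqrt(0.46 * 0.54)
rpb = 0.2973

0.2973


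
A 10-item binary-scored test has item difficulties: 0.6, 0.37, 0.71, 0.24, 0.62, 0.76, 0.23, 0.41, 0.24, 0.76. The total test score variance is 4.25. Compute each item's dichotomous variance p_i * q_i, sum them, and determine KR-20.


For each item, compute p_i * q_i:
  Item 1: 0.6 * 0.4 = 0.24
  Item 2: 0.37 * 0.63 = 0.2331
  Item 3: 0.71 * 0.29 = 0.2059
  Item 4: 0.24 * 0.76 = 0.1824
  Item 5: 0.62 * 0.38 = 0.2356
  Item 6: 0.76 * 0.24 = 0.1824
  Item 7: 0.23 * 0.77 = 0.1771
  Item 8: 0.41 * 0.59 = 0.2419
  Item 9: 0.24 * 0.76 = 0.1824
  Item 10: 0.76 * 0.24 = 0.1824
Sum(p_i * q_i) = 0.24 + 0.2331 + 0.2059 + 0.1824 + 0.2356 + 0.1824 + 0.1771 + 0.2419 + 0.1824 + 0.1824 = 2.0632
KR-20 = (k/(k-1)) * (1 - Sum(p_i*q_i) / Var_total)
= (10/9) * (1 - 2.0632/4.25)
= 1.1111 * 0.5145
KR-20 = 0.5717

0.5717


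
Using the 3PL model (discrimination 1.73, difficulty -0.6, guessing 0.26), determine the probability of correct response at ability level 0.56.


logit = 1.73*(0.56 - -0.6) = 2.0068
P* = 1/(1 + exp(-2.0068)) = 0.8815
P = 0.26 + (1 - 0.26) * 0.8815
P = 0.9123

0.9123


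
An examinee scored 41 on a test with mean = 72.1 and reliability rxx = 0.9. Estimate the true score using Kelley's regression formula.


T_est = rxx * X + (1 - rxx) * mean
T_est = 0.9 * 41 + 0.1 * 72.1
T_est = 36.9 + 7.21
T_est = 44.11

44.11


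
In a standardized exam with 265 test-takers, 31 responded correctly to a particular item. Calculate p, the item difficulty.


Item difficulty p = number correct / total examinees
p = 31 / 265
p = 0.117

0.117


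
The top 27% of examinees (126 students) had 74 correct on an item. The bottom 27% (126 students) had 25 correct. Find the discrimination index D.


p_upper = 74/126 = 0.5873
p_lower = 25/126 = 0.1984
D = 0.5873 - 0.1984 = 0.3889

0.3889


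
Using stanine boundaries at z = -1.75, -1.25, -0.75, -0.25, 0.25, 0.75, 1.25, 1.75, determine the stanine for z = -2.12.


Stanine boundaries: [-1.75, -1.25, -0.75, -0.25, 0.25, 0.75, 1.25, 1.75]
z = -2.12
Check each boundary:
  z < -1.75
  z < -1.25
  z < -0.75
  z < -0.25
  z < 0.25
  z < 0.75
  z < 1.25
  z < 1.75
Highest qualifying boundary gives stanine = 1

1


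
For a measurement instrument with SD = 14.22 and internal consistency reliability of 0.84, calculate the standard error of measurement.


SEM = SD * sqrt(1 - rxx)
SEM = 14.22 * sqrt(1 - 0.84)
SEM = 14.22 * sqrt(0.16) = 14.22 * 0.4
SEM = 5.688

5.688


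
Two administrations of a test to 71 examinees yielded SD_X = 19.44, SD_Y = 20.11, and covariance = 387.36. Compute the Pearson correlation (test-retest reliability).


r = cov(X,Y) / (SD_X * SD_Y)
r = 387.36 / (19.44 * 20.11)
r = 387.36 / 390.9384
r = 0.9908

0.9908


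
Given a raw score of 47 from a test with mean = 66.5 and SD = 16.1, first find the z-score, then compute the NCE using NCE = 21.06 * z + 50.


z = (X - mean) / SD = (47 - 66.5) / 16.1
z = -19.5 / 16.1
z = -1.2112
NCE = NCE = 21.06z + 50
Carry z at full precision (z = -19.5 / 16.1) into the conversion:
NCE = 21.06 * (-19.5 / 16.1) + 50 = -410.67 / 16.1 + 50
NCE = -25.5075 + 50
NCE = 24.4925

24.4925


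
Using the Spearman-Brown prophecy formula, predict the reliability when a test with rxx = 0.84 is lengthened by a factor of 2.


r_new = (n * rxx) / (1 + (n-1) * rxx)
r_new = (2 * 0.84) / (1 + 1 * 0.84)
r_new = 1.68 / 1.84
r_new = 0.913

0.913


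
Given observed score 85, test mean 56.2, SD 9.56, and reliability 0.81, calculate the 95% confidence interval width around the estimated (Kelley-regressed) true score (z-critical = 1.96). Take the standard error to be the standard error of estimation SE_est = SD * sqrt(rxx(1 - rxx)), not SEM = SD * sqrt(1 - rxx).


True score estimate = 0.81*85 + 0.19*56.2 = 79.528
SE_est = SD * sqrt(rxx * (1 - rxx)) = 9.56 * sqrt(0.81 * 0.19) = 9.56 * sqrt(0.1539) = 3.750397
CI = T_est +/- z * SE_est, so width = 2 * z * SE_est = 2 * 1.96 * 3.750397
Width = 14.7016

14.7016


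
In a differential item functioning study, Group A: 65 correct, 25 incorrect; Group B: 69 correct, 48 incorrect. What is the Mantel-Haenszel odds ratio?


Odds_A = 65/25 = 2.6
Odds_B = 69/48 = 1.4375
OR = Odds_A / Odds_B = 2.6 / 1.4375
Exactly, OR = (65 * 48) / (25 * 69) = 3120 / 1725
OR = 1.8087

1.8087


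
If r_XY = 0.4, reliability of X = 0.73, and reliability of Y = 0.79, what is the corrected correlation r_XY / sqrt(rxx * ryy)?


r_corrected = rxy / sqrt(rxx * ryy)
= 0.4 / sqrt(0.73 * 0.79)
= 0.4 / sqrt(0.5767)
= 0.4 / 0.759408
r_corrected = 0.5267

0.5267


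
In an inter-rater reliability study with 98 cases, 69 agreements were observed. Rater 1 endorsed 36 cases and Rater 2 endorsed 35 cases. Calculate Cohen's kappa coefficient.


P_o = 69/98 = 0.704082
P_e = (36*35 + 62*63) / 9604 = 0.537901
kappa = (P_o - P_e) / (1 - P_e)
kappa = (0.704082 - 0.537901) / (1 - 0.537901)
kappa = 0.3596

0.3596


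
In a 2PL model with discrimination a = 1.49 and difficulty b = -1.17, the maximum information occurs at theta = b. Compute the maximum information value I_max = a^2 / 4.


For 2PL, max info at theta = b = -1.17
I_max = a^2 / 4 = 1.49^2 / 4
= 2.2201 / 4
I_max = 0.555

0.555


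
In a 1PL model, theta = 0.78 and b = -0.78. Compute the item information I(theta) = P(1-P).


P = 1/(1+exp(-(0.78--0.78))) = 0.8264
I = P*(1-P) = 0.8264 * 0.1736
I = 0.1435

0.1435


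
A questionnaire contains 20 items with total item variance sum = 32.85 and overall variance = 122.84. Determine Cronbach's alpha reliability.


alpha = (k/(k-1)) * (1 - sum(si^2)/s_total^2)
= (20/19) * (1 - 32.85/122.84)
alpha = 0.7711

0.7711


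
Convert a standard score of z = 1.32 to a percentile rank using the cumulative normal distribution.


CDF(z) = 0.5 * (1 + erf(z/sqrt(2)))
erf(0.9334) = 0.8132
CDF = 0.9066
Percentile rank = 0.9066 * 100 = 90.66

90.66


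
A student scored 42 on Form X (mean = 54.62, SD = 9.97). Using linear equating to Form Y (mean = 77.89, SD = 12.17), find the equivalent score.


slope = SD_Y / SD_X = 12.17 / 9.97 ~ 1.2207
intercept = mean_Y - slope * mean_X = 77.89 - (12.17 / 9.97) * 54.62 ~ 11.2174
Y = slope * X + intercept. To avoid rounding drift from the rounded slope/intercept, evaluate the equivalent form Y = mean_Y + SD_Y * (X - mean_X) / SD_X at full precision:
Y = 77.89 + 12.17 * (42 - 54.62) / 9.97
Y = 77.89 - 12.17 * 12.62 / 9.97
Y = 77.89 - 153.5854 / 9.97
Y = 77.89 - 15.4048
Y = 62.4852

62.4852


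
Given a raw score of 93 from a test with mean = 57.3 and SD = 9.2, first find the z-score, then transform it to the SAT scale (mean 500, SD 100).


z = (X - mean) / SD = (93 - 57.3) / 9.2
z = 35.7 / 9.2
z = 3.8804
SAT-scale = SAT = 500 + 100z
Carry z at full precision (z = 35.7 / 9.2) into the conversion:
SAT-scale = 500 + 100 * (35.7 / 9.2) = 500 + 3570 / 9.2
SAT-scale = 500 + 388.0435
SAT-scale = 888.0435

888.0435


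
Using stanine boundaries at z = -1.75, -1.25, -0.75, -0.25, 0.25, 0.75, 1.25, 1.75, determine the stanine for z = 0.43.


Stanine boundaries: [-1.75, -1.25, -0.75, -0.25, 0.25, 0.75, 1.25, 1.75]
z = 0.43
Check each boundary:
  z >= -1.75 -> could be stanine 2
  z >= -1.25 -> could be stanine 3
  z >= -0.75 -> could be stanine 4
  z >= -0.25 -> could be stanine 5
  z >= 0.25 -> could be stanine 6
  z < 0.75
  z < 1.25
  z < 1.75
Highest qualifying boundary gives stanine = 6

6


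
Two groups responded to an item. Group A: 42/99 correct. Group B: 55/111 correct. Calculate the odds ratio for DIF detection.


Odds_A = 42/57 = 0.7368
Odds_B = 55/56 = 0.9821
OR = Odds_A / Odds_B = 0.7368 / 0.9821
Exactly, OR = (42 * 56) / (57 * 55) = 2352 / 3135
OR = 0.7502

0.7502


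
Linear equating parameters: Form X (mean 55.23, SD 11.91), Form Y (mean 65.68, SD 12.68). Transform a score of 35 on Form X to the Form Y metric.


slope = SD_Y / SD_X = 12.68 / 11.91 ~ 1.0647
intercept = mean_Y - slope * mean_X = 65.68 - (12.68 / 11.91) * 55.23 ~ 6.8793
Y = slope * X + intercept. To avoid rounding drift from the rounded slope/intercept, evaluate the equivalent form Y = mean_Y + SD_Y * (X - mean_X) / SD_X at full precision:
Y = 65.68 + 12.68 * (35 - 55.23) / 11.91
Y = 65.68 - 12.68 * 20.23 / 11.91
Y = 65.68 - 256.5164 / 11.91
Y = 65.68 - 21.5379
Y = 44.1421

44.1421


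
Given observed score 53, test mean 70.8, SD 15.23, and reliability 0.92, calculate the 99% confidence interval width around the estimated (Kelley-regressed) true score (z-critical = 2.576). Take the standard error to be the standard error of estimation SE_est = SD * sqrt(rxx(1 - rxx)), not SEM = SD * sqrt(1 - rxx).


True score estimate = 0.92*53 + 0.08*70.8 = 54.424
SE_est = SD * sqrt(rxx * (1 - rxx)) = 15.23 * sqrt(0.92 * 0.08) = 15.23 * sqrt(0.0736) = 4.131795
CI = T_est +/- z * SE_est, so width = 2 * z * SE_est = 2 * 2.576 * 4.131795
Width = 21.287

21.287


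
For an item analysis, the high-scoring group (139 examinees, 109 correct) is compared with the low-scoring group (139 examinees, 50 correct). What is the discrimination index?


p_upper = 109/139 = 0.7842
p_lower = 50/139 = 0.3597
D = 0.7842 - 0.3597 = 0.4245

0.4245


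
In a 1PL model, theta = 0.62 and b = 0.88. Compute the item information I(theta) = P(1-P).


P = 1/(1+exp(-(0.62-0.88))) = 0.4354
I = P*(1-P) = 0.4354 * 0.5646
I = 0.2458

0.2458


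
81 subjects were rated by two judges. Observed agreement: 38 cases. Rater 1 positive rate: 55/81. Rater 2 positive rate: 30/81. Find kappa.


P_o = 38/81 = 0.469136
P_e = (55*30 + 26*51) / 6561 = 0.453589
kappa = (P_o - P_e) / (1 - P_e)
kappa = (0.469136 - 0.453589) / (1 - 0.453589)
kappa = 0.0285

0.0285


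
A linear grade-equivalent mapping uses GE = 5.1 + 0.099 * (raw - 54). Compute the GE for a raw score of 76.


raw - median = 76 - 54 = 22
slope * diff = 0.099 * 22 = 2.178
GE = 5.1 + 2.178
GE = 7.278

7.278


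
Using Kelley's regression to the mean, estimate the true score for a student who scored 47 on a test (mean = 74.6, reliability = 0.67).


T_est = rxx * X + (1 - rxx) * mean
T_est = 0.67 * 47 + 0.33 * 74.6
T_est = 31.49 + 24.618
T_est = 56.108

56.108


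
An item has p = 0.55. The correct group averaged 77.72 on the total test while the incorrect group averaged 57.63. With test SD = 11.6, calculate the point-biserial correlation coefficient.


q = 1 - p = 0.45
rpb = ((M1 - M0) / SD) * sqrt(p * q)
rpb = ((77.72 - 57.63) / 11.6) * sqrt(0.55 * 0.45)
rpb = 0.8616

0.8616


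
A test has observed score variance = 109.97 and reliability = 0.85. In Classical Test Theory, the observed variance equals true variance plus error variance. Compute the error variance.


var_true = rxx * var_obs = 0.85 * 109.97 = 93.4745
var_error = var_obs - var_true
var_error = 109.97 - 93.4745
var_error = 16.4955

16.4955


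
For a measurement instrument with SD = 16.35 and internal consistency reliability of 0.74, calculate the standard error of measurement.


SEM = SD * sqrt(1 - rxx)
SEM = 16.35 * sqrt(1 - 0.74)
SEM = 16.35 * sqrt(0.26) = 16.35 * 0.509902
SEM = 8.3369

8.3369


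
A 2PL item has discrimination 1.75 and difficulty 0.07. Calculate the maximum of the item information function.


For 2PL, max info at theta = b = 0.07
I_max = a^2 / 4 = 1.75^2 / 4
= 3.0625 / 4
I_max = 0.7656

0.7656


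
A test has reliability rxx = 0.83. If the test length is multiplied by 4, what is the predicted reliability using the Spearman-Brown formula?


r_new = (n * rxx) / (1 + (n-1) * rxx)
r_new = (4 * 0.83) / (1 + 3 * 0.83)
r_new = 3.32 / 3.49
r_new = 0.9513

0.9513


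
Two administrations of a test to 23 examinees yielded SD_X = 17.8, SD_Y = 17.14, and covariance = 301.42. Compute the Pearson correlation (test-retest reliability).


r = cov(X,Y) / (SD_X * SD_Y)
r = 301.42 / (17.8 * 17.14)
r = 301.42 / 305.092
r = 0.988

0.988
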